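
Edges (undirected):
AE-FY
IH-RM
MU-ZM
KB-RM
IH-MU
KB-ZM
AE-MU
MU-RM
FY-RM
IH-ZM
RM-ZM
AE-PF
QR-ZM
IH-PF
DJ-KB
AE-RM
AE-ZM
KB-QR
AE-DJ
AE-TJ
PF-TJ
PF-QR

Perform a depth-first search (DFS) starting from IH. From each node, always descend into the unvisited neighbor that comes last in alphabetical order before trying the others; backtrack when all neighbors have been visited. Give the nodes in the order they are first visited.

Visit IH
IH → ZM
ZM → RM
RM → MU
MU → AE
AE → TJ
TJ → PF
PF → QR
QR → KB
KB → DJ
AE → FY

IH → ZM → RM → MU → AE → TJ → PF → QR → KB → DJ → FY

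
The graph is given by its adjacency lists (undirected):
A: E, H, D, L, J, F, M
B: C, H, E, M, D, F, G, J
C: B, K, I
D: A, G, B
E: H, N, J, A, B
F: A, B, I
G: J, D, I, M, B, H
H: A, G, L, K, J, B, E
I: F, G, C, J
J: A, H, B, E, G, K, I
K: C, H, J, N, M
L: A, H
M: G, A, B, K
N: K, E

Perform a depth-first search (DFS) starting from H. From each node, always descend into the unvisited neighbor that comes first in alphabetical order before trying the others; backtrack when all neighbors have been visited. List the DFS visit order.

H, A, D, B, C, I, F, G, J, E, N, K, M, L

Visit H
H → A
A → D
D → B
B → C
C → I
I → F
I → G
G → J
J → E
E → N
N → K
K → M
A → L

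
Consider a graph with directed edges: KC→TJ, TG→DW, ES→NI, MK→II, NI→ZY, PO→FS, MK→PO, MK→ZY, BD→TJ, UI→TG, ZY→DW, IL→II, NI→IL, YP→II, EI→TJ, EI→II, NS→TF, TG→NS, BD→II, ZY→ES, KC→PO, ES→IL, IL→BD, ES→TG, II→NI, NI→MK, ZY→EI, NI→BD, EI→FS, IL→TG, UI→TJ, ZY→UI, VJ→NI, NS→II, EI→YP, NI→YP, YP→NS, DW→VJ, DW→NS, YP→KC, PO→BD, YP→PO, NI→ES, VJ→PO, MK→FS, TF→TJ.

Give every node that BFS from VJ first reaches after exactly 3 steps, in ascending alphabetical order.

DW, EI, II, KC, NS, TG, TJ, UI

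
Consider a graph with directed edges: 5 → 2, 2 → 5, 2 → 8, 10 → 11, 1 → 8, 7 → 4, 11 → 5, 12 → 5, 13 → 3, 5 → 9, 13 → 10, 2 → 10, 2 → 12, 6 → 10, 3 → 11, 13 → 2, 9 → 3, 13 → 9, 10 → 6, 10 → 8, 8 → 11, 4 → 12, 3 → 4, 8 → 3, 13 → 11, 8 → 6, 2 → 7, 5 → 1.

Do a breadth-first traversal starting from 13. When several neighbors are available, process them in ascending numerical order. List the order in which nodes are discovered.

13 2 3 9 10 11 5 7 8 12 4 6 1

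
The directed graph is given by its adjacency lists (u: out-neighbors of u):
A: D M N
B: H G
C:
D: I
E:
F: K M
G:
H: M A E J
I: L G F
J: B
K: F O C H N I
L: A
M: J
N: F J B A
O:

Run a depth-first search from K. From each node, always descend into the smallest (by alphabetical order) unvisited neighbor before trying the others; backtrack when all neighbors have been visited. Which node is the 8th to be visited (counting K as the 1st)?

H

Visit K
K → C
K → F
F → M
M → J
J → B
B → G
B → H
H → A
A → D
D → I
I → L
A → N
H → E
K → O

Visit order: K, C, F, M, J, B, G, H, A, D, I, L, N, E, O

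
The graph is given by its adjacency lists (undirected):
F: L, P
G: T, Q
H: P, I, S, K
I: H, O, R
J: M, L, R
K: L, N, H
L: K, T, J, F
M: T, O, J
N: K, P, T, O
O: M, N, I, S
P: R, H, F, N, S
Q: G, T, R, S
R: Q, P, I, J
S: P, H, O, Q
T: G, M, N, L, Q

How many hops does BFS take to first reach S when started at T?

Level 0: T
Level 1: G, L, M, N, Q
Level 2: F, J, K, O, P, R, S
Level 3: H, I
S first appears at level 2.

2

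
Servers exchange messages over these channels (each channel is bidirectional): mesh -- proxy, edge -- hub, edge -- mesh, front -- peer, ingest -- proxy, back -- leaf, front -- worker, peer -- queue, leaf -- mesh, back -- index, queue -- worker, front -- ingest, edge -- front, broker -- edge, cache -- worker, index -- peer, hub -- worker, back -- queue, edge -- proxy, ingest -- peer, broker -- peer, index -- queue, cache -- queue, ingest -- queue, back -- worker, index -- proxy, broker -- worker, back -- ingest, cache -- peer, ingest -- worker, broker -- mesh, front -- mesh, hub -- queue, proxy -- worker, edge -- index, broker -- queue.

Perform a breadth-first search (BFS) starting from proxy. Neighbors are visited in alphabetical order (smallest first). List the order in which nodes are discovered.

proxy, edge, index, ingest, mesh, worker, broker, front, hub, back, peer, queue, leaf, cache

Visit proxy; enqueue edge, index, ingest, mesh, worker → queue [edge, index, ingest, mesh, worker]
Visit edge; enqueue broker, front, hub → queue [index, ingest, mesh, worker, broker, front, hub]
Visit index; enqueue back, peer, queue → queue [ingest, mesh, worker, broker, front, hub, back, peer, queue]
Visit ingest → queue [mesh, worker, broker, front, hub, back, peer, queue]
Visit mesh; enqueue leaf → queue [worker, broker, front, hub, back, peer, queue, leaf]
Visit worker; enqueue cache → queue [broker, front, hub, back, peer, queue, leaf, cache]
Visit broker → queue [front, hub, back, peer, queue, leaf, cache]
Visit front → queue [hub, back, peer, queue, leaf, cache]
Visit hub → queue [back, peer, queue, leaf, cache]
Visit back → queue [peer, queue, leaf, cache]
Visit peer → queue [queue, leaf, cache]
Visit queue → queue [leaf, cache]
Visit leaf → queue [cache]
Visit cache → queue []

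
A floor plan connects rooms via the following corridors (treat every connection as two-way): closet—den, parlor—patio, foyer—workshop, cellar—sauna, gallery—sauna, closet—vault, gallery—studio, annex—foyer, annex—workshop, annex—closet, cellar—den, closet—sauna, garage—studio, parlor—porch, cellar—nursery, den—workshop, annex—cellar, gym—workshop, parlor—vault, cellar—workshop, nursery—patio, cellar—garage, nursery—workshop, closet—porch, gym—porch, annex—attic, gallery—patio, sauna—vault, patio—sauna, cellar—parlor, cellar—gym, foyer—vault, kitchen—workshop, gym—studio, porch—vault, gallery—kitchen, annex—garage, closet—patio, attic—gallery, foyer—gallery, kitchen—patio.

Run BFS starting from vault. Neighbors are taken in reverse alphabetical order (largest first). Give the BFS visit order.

Visit vault; enqueue sauna, porch, parlor, foyer, closet → queue [sauna, porch, parlor, foyer, closet]
Visit sauna; enqueue patio, gallery, cellar → queue [porch, parlor, foyer, closet, patio, gallery, cellar]
Visit porch; enqueue gym → queue [parlor, foyer, closet, patio, gallery, cellar, gym]
Visit parlor → queue [foyer, closet, patio, gallery, cellar, gym]
Visit foyer; enqueue workshop, annex → queue [closet, patio, gallery, cellar, gym, workshop, annex]
Visit closet; enqueue den → queue [patio, gallery, cellar, gym, workshop, annex, den]
Visit patio; enqueue nursery, kitchen → queue [gallery, cellar, gym, workshop, annex, den, nursery, kitchen]
Visit gallery; enqueue studio, attic → queue [cellar, gym, workshop, annex, den, nursery, kitchen, studio, attic]
Visit cellar; enqueue garage → queue [gym, workshop, annex, den, nursery, kitchen, studio, attic, garage]
Visit gym → queue [workshop, annex, den, nursery, kitchen, studio, attic, garage]
Visit workshop → queue [annex, den, nursery, kitchen, studio, attic, garage]
Visit annex → queue [den, nursery, kitchen, studio, attic, garage]
Visit den → queue [nursery, kitchen, studio, attic, garage]
Visit nursery → queue [kitchen, studio, attic, garage]
Visit kitchen → queue [studio, attic, garage]
Visit studio → queue [attic, garage]
Visit attic → queue [garage]
Visit garage → queue []

vault -> sauna -> porch -> parlor -> foyer -> closet -> patio -> gallery -> cellar -> gym -> workshop -> annex -> den -> nursery -> kitchen -> studio -> attic -> garage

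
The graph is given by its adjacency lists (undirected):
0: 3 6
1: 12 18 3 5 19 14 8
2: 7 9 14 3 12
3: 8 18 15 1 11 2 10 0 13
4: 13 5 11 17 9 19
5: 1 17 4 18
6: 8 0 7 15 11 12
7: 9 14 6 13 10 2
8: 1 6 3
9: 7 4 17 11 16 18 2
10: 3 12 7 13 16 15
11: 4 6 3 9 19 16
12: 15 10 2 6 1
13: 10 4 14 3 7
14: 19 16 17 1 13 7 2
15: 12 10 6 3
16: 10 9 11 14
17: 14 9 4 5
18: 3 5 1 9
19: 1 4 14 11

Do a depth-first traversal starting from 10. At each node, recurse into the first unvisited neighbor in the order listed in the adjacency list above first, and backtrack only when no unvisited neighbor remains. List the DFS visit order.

Visit 10
10 → 3
3 → 8
8 → 1
1 → 12
12 → 15
15 → 6
6 → 0
6 → 7
7 → 9
9 → 4
4 → 13
13 → 14
14 → 19
19 → 11
11 → 16
14 → 17
17 → 5
5 → 18
14 → 2

10 -> 3 -> 8 -> 1 -> 12 -> 15 -> 6 -> 0 -> 7 -> 9 -> 4 -> 13 -> 14 -> 19 -> 11 -> 16 -> 17 -> 5 -> 18 -> 2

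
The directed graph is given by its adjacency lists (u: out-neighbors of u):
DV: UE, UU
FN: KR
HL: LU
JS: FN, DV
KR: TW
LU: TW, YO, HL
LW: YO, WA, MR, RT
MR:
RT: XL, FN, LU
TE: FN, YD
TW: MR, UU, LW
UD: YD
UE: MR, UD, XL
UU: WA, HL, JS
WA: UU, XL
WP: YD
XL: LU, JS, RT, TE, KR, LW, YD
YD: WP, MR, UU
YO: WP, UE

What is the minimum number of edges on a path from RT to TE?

2

Level 0: RT
Level 1: FN, LU, XL
Level 2: HL, JS, KR, LW, TE, TW, YD, YO
Level 3: DV, MR, UE, UU, WA, WP
Level 4: UD
TE first appears at level 2.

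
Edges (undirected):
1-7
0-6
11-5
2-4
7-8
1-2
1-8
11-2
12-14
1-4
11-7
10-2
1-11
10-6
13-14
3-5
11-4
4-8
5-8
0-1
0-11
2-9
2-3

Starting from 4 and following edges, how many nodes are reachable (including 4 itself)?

BFS from 4 visits: 4, 11, 8, 2, 1, 7, 5, 0, 10, 9, 3, 6
Reachable nodes: 12 of 15 total.

12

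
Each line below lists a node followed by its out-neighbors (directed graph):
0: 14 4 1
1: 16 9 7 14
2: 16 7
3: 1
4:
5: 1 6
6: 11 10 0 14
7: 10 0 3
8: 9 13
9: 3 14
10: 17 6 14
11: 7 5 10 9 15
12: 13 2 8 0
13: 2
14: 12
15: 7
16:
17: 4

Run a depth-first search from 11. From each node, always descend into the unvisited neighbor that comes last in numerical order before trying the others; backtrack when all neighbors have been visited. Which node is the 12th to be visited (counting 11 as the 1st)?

8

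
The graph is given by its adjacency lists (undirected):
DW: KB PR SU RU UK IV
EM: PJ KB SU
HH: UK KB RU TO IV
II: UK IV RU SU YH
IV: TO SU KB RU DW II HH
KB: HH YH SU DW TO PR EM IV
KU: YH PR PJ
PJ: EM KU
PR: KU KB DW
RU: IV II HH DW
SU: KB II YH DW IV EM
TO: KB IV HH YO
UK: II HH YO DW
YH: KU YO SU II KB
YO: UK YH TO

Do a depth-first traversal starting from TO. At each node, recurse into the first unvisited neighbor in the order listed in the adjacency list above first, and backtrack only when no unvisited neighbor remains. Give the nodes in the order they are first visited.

TO → KB → HH → UK → II → IV → SU → YH → KU → PR → DW → RU → PJ → EM → YO

Visit TO
TO → KB
KB → HH
HH → UK
UK → II
II → IV
IV → SU
SU → YH
YH → KU
KU → PR
PR → DW
DW → RU
KU → PJ
PJ → EM
YH → YO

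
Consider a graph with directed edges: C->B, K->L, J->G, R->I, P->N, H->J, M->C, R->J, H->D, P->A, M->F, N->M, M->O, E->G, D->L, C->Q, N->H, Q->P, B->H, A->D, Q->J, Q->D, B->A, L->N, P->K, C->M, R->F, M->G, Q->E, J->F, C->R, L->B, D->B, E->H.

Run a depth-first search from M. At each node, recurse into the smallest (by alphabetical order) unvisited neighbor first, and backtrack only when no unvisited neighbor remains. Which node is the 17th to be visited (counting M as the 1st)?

I

Visit M
M → C
C → B
B → A
A → D
D → L
L → N
N → H
H → J
J → F
J → G
C → Q
Q → E
Q → P
P → K
C → R
R → I
M → O

Visit order: M, C, B, A, D, L, N, H, J, F, G, Q, E, P, K, R, I, O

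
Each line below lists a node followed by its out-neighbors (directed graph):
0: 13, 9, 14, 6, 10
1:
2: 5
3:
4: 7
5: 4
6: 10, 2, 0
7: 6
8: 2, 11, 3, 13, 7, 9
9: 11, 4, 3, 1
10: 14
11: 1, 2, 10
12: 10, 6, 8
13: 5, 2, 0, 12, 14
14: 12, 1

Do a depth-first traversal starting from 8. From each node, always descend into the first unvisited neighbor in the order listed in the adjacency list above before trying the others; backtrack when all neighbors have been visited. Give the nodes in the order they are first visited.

Visit 8
8 → 2
2 → 5
5 → 4
4 → 7
7 → 6
6 → 10
10 → 14
14 → 12
14 → 1
6 → 0
0 → 13
0 → 9
9 → 11
9 → 3

8, 2, 5, 4, 7, 6, 10, 14, 12, 1, 0, 13, 9, 11, 3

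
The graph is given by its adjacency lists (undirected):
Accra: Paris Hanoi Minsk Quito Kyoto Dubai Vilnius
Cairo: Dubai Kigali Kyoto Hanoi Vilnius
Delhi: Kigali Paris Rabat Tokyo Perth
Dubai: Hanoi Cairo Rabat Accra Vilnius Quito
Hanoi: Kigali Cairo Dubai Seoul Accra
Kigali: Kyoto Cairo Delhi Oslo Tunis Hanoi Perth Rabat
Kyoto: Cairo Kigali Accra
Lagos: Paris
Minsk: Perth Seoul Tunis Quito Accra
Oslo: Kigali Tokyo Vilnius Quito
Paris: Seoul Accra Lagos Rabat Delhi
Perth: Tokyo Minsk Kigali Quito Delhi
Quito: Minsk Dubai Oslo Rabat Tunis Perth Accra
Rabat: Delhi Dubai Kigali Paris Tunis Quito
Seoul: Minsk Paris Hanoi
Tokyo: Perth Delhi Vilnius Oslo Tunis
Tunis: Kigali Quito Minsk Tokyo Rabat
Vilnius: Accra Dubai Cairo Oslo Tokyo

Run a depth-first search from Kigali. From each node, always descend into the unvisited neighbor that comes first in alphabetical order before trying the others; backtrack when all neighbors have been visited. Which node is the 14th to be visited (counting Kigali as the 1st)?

Oslo

Visit Kigali
Kigali → Cairo
Cairo → Dubai
Dubai → Accra
Accra → Hanoi
Hanoi → Seoul
Seoul → Minsk
Minsk → Perth
Perth → Delhi
Delhi → Paris
Paris → Lagos
Paris → Rabat
Rabat → Quito
Quito → Oslo
Oslo → Tokyo
Tokyo → Tunis
Tokyo → Vilnius
Accra → Kyoto

Visit order: Kigali, Cairo, Dubai, Accra, Hanoi, Seoul, Minsk, Perth, Delhi, Paris, Lagos, Rabat, Quito, Oslo, Tokyo, Tunis, Vilnius, Kyoto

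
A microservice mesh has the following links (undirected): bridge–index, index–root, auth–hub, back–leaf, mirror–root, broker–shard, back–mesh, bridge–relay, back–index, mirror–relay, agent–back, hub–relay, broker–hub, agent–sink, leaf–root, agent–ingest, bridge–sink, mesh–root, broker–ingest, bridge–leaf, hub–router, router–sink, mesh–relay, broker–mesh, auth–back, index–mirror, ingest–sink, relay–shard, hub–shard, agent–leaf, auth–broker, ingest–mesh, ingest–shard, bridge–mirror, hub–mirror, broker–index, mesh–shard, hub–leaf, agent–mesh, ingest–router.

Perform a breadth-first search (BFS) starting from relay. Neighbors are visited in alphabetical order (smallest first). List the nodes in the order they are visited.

Visit relay; enqueue bridge, hub, mesh, mirror, shard → queue [bridge, hub, mesh, mirror, shard]
Visit bridge; enqueue index, leaf, sink → queue [hub, mesh, mirror, shard, index, leaf, sink]
Visit hub; enqueue auth, broker, router → queue [mesh, mirror, shard, index, leaf, sink, auth, broker, router]
Visit mesh; enqueue agent, back, ingest, root → queue [mirror, shard, index, leaf, sink, auth, broker, router, agent, back, ingest, root]
Visit mirror → queue [shard, index, leaf, sink, auth, broker, router, agent, back, ingest, root]
Visit shard → queue [index, leaf, sink, auth, broker, router, agent, back, ingest, root]
Visit index → queue [leaf, sink, auth, broker, router, agent, back, ingest, root]
Visit leaf → queue [sink, auth, broker, router, agent, back, ingest, root]
Visit sink → queue [auth, broker, router, agent, back, ingest, root]
Visit auth → queue [broker, router, agent, back, ingest, root]
Visit broker → queue [router, agent, back, ingest, root]
Visit router → queue [agent, back, ingest, root]
Visit agent → queue [back, ingest, root]
Visit back → queue [ingest, root]
Visit ingest → queue [root]
Visit root → queue []

relay, bridge, hub, mesh, mirror, shard, index, leaf, sink, auth, broker, router, agent, back, ingest, root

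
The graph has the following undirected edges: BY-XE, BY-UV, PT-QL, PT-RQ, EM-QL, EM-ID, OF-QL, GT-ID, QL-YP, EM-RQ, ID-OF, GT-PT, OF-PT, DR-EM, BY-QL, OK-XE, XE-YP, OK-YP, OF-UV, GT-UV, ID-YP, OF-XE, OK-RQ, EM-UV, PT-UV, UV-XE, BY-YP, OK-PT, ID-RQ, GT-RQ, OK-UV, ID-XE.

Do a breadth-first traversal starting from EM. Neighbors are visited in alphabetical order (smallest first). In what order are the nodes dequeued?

EM, DR, ID, QL, RQ, UV, GT, OF, XE, YP, BY, PT, OK

Visit EM; enqueue DR, ID, QL, RQ, UV → queue [DR, ID, QL, RQ, UV]
Visit DR → queue [ID, QL, RQ, UV]
Visit ID; enqueue GT, OF, XE, YP → queue [QL, RQ, UV, GT, OF, XE, YP]
Visit QL; enqueue BY, PT → queue [RQ, UV, GT, OF, XE, YP, BY, PT]
Visit RQ; enqueue OK → queue [UV, GT, OF, XE, YP, BY, PT, OK]
Visit UV → queue [GT, OF, XE, YP, BY, PT, OK]
Visit GT → queue [OF, XE, YP, BY, PT, OK]
Visit OF → queue [XE, YP, BY, PT, OK]
Visit XE → queue [YP, BY, PT, OK]
Visit YP → queue [BY, PT, OK]
Visit BY → queue [PT, OK]
Visit PT → queue [OK]
Visit OK → queue []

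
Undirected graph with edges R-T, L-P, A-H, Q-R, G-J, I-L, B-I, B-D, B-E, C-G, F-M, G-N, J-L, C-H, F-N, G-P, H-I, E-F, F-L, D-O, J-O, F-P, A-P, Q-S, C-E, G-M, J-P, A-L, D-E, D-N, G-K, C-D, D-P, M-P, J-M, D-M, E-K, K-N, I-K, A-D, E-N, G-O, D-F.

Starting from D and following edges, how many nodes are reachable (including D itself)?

16

BFS from D visits: D, P, O, N, M, F, E, C, B, A, L, J, G, K, H, I
Reachable nodes: 16 of 20 total.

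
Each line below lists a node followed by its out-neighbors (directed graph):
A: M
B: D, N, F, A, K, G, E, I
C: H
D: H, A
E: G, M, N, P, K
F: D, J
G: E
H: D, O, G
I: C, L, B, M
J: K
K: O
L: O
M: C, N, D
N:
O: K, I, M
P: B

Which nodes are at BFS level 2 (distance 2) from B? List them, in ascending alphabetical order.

Level 0: B
Level 1: A, D, E, F, G, I, K, N
Level 2: C, H, J, L, M, O, P

C, H, J, L, M, O, P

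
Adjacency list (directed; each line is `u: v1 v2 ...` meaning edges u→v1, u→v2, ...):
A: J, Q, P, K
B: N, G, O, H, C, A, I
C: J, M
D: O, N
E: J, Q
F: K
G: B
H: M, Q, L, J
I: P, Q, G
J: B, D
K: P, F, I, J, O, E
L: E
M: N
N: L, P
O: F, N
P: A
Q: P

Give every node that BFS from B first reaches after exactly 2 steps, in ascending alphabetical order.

Level 0: B
Level 1: A, C, G, H, I, N, O
Level 2: F, J, K, L, M, P, Q
Level 3: D, E

F, J, K, L, M, P, Q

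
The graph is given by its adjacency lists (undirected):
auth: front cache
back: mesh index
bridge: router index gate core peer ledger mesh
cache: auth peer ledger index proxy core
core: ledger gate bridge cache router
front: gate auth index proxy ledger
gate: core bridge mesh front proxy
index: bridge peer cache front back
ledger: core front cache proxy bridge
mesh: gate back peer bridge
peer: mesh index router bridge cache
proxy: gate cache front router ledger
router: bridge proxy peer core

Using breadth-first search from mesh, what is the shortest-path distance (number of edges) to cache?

2

Level 0: mesh
Level 1: back, bridge, gate, peer
Level 2: cache, core, front, index, ledger, proxy, router
Level 3: auth
cache first appears at level 2.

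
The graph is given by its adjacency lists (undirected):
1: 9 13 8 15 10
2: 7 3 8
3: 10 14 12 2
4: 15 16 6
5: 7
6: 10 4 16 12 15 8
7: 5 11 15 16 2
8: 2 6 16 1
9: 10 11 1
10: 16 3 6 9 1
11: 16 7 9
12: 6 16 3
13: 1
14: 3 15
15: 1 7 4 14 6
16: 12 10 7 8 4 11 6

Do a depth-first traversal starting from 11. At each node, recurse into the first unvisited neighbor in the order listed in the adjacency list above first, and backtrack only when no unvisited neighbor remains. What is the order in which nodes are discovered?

Visit 11
11 → 16
16 → 12
12 → 6
6 → 10
10 → 3
3 → 14
14 → 15
15 → 1
1 → 9
1 → 13
1 → 8
8 → 2
2 → 7
7 → 5
15 → 4

11 -> 16 -> 12 -> 6 -> 10 -> 3 -> 14 -> 15 -> 1 -> 9 -> 13 -> 8 -> 2 -> 7 -> 5 -> 4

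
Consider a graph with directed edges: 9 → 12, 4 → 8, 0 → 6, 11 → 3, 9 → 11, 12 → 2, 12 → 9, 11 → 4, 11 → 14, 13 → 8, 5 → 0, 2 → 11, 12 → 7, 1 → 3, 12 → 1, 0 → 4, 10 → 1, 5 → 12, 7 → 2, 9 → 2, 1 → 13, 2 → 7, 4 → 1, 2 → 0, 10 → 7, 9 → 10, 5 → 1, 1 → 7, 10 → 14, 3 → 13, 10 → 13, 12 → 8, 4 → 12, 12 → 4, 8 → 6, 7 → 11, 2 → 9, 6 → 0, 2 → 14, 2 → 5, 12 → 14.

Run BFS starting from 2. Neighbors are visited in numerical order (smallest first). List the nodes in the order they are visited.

Visit 2; enqueue 0, 5, 7, 9, 11, 14 → queue [0, 5, 7, 9, 11, 14]
Visit 0; enqueue 4, 6 → queue [5, 7, 9, 11, 14, 4, 6]
Visit 5; enqueue 1, 12 → queue [7, 9, 11, 14, 4, 6, 1, 12]
Visit 7 → queue [9, 11, 14, 4, 6, 1, 12]
Visit 9; enqueue 10 → queue [11, 14, 4, 6, 1, 12, 10]
Visit 11; enqueue 3 → queue [14, 4, 6, 1, 12, 10, 3]
Visit 14 → queue [4, 6, 1, 12, 10, 3]
Visit 4; enqueue 8 → queue [6, 1, 12, 10, 3, 8]
Visit 6 → queue [1, 12, 10, 3, 8]
Visit 1; enqueue 13 → queue [12, 10, 3, 8, 13]
Visit 12 → queue [10, 3, 8, 13]
Visit 10 → queue [3, 8, 13]
Visit 3 → queue [8, 13]
Visit 8 → queue [13]
Visit 13 → queue []

2, 0, 5, 7, 9, 11, 14, 4, 6, 1, 12, 10, 3, 8, 13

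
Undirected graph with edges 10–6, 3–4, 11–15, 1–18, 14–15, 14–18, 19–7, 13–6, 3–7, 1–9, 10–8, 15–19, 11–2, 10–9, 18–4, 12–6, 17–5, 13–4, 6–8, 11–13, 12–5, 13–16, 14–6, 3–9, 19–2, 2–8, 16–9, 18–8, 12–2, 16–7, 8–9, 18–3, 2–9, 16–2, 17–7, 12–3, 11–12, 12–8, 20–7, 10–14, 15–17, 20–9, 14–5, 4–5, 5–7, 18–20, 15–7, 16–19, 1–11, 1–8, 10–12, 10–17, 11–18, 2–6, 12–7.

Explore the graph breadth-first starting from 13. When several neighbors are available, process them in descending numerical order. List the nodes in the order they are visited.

Visit 13; enqueue 16, 11, 6, 4 → queue [16, 11, 6, 4]
Visit 16; enqueue 19, 9, 7, 2 → queue [11, 6, 4, 19, 9, 7, 2]
Visit 11; enqueue 18, 15, 12, 1 → queue [6, 4, 19, 9, 7, 2, 18, 15, 12, 1]
Visit 6; enqueue 14, 10, 8 → queue [4, 19, 9, 7, 2, 18, 15, 12, 1, 14, 10, 8]
Visit 4; enqueue 5, 3 → queue [19, 9, 7, 2, 18, 15, 12, 1, 14, 10, 8, 5, 3]
Visit 19 → queue [9, 7, 2, 18, 15, 12, 1, 14, 10, 8, 5, 3]
Visit 9; enqueue 20 → queue [7, 2, 18, 15, 12, 1, 14, 10, 8, 5, 3, 20]
Visit 7; enqueue 17 → queue [2, 18, 15, 12, 1, 14, 10, 8, 5, 3, 20, 17]
Visit 2 → queue [18, 15, 12, 1, 14, 10, 8, 5, 3, 20, 17]
Visit 18 → queue [15, 12, 1, 14, 10, 8, 5, 3, 20, 17]
Visit 15 → queue [12, 1, 14, 10, 8, 5, 3, 20, 17]
Visit 12 → queue [1, 14, 10, 8, 5, 3, 20, 17]
Visit 1 → queue [14, 10, 8, 5, 3, 20, 17]
Visit 14 → queue [10, 8, 5, 3, 20, 17]
Visit 10 → queue [8, 5, 3, 20, 17]
Visit 8 → queue [5, 3, 20, 17]
Visit 5 → queue [3, 20, 17]
Visit 3 → queue [20, 17]
Visit 20 → queue [17]
Visit 17 → queue []

13 16 11 6 4 19 9 7 2 18 15 12 1 14 10 8 5 3 20 17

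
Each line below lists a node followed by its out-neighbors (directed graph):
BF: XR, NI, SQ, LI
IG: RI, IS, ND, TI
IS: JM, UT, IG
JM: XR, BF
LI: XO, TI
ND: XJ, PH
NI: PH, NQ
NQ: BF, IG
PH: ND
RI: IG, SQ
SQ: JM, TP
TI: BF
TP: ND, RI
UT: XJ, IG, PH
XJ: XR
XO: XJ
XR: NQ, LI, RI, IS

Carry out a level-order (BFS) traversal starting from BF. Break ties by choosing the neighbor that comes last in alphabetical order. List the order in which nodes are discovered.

BF, XR, SQ, NI, LI, RI, NQ, IS, TP, JM, PH, XO, TI, IG, UT, ND, XJ

Visit BF; enqueue XR, SQ, NI, LI → queue [XR, SQ, NI, LI]
Visit XR; enqueue RI, NQ, IS → queue [SQ, NI, LI, RI, NQ, IS]
Visit SQ; enqueue TP, JM → queue [NI, LI, RI, NQ, IS, TP, JM]
Visit NI; enqueue PH → queue [LI, RI, NQ, IS, TP, JM, PH]
Visit LI; enqueue XO, TI → queue [RI, NQ, IS, TP, JM, PH, XO, TI]
Visit RI; enqueue IG → queue [NQ, IS, TP, JM, PH, XO, TI, IG]
Visit NQ → queue [IS, TP, JM, PH, XO, TI, IG]
Visit IS; enqueue UT → queue [TP, JM, PH, XO, TI, IG, UT]
Visit TP; enqueue ND → queue [JM, PH, XO, TI, IG, UT, ND]
Visit JM → queue [PH, XO, TI, IG, UT, ND]
Visit PH → queue [XO, TI, IG, UT, ND]
Visit XO; enqueue XJ → queue [TI, IG, UT, ND, XJ]
Visit TI → queue [IG, UT, ND, XJ]
Visit IG → queue [UT, ND, XJ]
Visit UT → queue [ND, XJ]
Visit ND → queue [XJ]
Visit XJ → queue []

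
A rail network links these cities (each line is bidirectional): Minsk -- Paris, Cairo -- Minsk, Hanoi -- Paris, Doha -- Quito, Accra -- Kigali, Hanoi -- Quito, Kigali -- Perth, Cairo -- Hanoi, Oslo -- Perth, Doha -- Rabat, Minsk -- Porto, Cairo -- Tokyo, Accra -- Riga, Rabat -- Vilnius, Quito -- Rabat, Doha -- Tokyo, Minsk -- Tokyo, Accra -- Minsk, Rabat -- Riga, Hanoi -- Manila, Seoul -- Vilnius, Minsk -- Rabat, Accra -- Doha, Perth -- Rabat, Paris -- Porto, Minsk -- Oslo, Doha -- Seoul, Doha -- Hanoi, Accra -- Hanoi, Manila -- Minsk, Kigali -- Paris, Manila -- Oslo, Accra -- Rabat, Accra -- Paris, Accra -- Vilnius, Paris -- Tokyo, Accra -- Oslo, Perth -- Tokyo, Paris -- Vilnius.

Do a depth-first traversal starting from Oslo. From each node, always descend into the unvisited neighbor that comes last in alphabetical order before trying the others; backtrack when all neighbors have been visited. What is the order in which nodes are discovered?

Visit Oslo
Oslo → Perth
Perth → Tokyo
Tokyo → Paris
Paris → Vilnius
Vilnius → Seoul
Seoul → Doha
Doha → Rabat
Rabat → Riga
Riga → Accra
Accra → Minsk
Minsk → Porto
Minsk → Manila
Manila → Hanoi
Hanoi → Quito
Hanoi → Cairo
Accra → Kigali

Oslo → Perth → Tokyo → Paris → Vilnius → Seoul → Doha → Rabat → Riga → Accra → Minsk → Porto → Manila → Hanoi → Quito → Cairo → Kigali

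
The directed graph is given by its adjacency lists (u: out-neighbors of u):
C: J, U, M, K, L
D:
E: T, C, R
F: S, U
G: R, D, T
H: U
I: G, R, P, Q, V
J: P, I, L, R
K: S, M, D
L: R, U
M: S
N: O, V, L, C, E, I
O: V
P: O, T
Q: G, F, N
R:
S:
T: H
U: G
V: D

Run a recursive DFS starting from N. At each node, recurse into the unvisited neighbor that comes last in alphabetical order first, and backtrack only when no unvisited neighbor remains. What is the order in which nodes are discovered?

N, V, D, O, L, U, G, T, H, R, I, Q, F, S, P, E, C, M, K, J

Visit N
N → V
V → D
N → O
N → L
L → U
U → G
G → T
T → H
G → R
N → I
I → Q
Q → F
F → S
I → P
N → E
E → C
C → M
C → K
C → J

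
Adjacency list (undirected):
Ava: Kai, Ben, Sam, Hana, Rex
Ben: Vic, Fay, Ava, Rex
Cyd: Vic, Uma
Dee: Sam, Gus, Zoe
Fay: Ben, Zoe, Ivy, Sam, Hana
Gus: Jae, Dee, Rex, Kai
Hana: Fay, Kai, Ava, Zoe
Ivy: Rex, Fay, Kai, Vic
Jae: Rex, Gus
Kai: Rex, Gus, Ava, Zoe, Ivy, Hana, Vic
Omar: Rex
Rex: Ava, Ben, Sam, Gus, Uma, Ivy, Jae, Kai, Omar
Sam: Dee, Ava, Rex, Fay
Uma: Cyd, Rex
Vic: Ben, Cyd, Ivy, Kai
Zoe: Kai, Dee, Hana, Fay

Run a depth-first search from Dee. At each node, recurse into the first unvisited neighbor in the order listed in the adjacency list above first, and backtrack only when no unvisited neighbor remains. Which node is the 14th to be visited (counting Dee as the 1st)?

Gus

Visit Dee
Dee → Sam
Sam → Ava
Ava → Kai
Kai → Rex
Rex → Ben
Ben → Vic
Vic → Cyd
Cyd → Uma
Vic → Ivy
Ivy → Fay
Fay → Zoe
Zoe → Hana
Rex → Gus
Gus → Jae
Rex → Omar

Visit order: Dee, Sam, Ava, Kai, Rex, Ben, Vic, Cyd, Uma, Ivy, Fay, Zoe, Hana, Gus, Jae, Omar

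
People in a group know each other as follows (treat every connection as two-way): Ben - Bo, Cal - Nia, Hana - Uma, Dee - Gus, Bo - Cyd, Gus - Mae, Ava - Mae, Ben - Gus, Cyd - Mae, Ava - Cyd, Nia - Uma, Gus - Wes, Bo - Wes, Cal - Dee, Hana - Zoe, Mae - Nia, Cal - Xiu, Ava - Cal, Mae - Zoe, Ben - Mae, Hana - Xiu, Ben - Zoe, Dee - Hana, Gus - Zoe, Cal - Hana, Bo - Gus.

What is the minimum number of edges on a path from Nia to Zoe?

Level 0: Nia
Level 1: Cal, Mae, Uma
Level 2: Ava, Ben, Cyd, Dee, Gus, Hana, Xiu, Zoe
Level 3: Bo, Wes
Zoe first appears at level 2.

2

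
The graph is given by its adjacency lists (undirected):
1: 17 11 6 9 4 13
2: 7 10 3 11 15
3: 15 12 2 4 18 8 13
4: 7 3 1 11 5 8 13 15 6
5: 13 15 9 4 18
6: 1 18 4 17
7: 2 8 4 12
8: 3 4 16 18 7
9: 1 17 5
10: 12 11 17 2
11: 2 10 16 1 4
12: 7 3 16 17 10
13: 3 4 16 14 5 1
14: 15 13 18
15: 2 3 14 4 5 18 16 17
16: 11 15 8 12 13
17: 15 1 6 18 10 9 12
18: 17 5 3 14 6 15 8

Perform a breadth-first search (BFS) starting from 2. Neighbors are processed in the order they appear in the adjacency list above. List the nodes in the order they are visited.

2 7 10 3 11 15 8 4 12 17 18 13 16 1 14 5 6 9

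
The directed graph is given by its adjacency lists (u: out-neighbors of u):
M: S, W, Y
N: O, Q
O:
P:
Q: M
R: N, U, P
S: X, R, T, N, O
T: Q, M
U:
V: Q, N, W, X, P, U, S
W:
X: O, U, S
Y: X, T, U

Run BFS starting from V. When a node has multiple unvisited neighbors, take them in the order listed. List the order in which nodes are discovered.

Visit V; enqueue Q, N, W, X, P, U, S → queue [Q, N, W, X, P, U, S]
Visit Q; enqueue M → queue [N, W, X, P, U, S, M]
Visit N; enqueue O → queue [W, X, P, U, S, M, O]
Visit W → queue [X, P, U, S, M, O]
Visit X → queue [P, U, S, M, O]
Visit P → queue [U, S, M, O]
Visit U → queue [S, M, O]
Visit S; enqueue R, T → queue [M, O, R, T]
Visit M; enqueue Y → queue [O, R, T, Y]
Visit O → queue [R, T, Y]
Visit R → queue [T, Y]
Visit T → queue [Y]
Visit Y → queue []

V, Q, N, W, X, P, U, S, M, O, R, T, Y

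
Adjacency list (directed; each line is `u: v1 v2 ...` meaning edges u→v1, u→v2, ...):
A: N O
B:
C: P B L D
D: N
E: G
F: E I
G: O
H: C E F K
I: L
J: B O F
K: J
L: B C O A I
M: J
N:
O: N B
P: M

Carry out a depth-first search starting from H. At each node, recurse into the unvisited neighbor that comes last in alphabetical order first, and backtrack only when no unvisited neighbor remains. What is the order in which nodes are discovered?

H K J O N B F I L C P M D A E G

Visit H
H → K
K → J
J → O
O → N
O → B
J → F
F → I
I → L
L → C
C → P
P → M
C → D
L → A
F → E
E → G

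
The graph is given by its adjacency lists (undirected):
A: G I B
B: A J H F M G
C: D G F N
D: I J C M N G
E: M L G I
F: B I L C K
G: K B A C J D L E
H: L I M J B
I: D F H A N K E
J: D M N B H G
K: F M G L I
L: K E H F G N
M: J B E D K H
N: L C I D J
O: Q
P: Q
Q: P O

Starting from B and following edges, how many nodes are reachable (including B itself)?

14

BFS from B visits: B, M, J, H, G, F, A, K, E, D, N, L, I, C
Reachable nodes: 14 of 17 total.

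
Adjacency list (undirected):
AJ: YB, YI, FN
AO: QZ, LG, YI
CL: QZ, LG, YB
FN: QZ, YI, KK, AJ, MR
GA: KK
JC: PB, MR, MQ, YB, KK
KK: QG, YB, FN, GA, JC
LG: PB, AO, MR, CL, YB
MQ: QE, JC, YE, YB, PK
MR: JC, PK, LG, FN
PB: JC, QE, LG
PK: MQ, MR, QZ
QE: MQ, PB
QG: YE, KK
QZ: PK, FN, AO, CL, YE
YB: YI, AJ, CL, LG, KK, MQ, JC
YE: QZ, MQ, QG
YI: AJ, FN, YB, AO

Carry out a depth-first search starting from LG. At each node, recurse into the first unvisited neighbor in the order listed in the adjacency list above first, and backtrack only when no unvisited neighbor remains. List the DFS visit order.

LG PB JC MR PK MQ QE YE QZ FN YI AJ YB CL KK QG GA AO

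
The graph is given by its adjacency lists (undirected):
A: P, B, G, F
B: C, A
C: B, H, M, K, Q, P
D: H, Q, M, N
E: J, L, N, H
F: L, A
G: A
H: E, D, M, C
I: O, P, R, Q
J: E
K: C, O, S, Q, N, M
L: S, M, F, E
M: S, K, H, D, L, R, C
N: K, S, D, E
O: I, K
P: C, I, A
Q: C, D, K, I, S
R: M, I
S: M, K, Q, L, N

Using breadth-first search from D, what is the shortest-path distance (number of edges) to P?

Level 0: D
Level 1: H, M, N, Q
Level 2: C, E, I, K, L, R, S
Level 3: B, F, J, O, P
Level 4: A
Level 5: G
P first appears at level 3.

3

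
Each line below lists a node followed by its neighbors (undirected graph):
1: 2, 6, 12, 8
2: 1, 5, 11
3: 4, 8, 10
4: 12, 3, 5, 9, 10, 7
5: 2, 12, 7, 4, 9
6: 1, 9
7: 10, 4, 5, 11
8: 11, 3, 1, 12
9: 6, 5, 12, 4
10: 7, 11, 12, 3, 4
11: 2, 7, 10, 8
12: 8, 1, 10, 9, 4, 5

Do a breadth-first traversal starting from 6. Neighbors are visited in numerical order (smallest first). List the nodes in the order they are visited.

6 1 9 2 8 12 4 5 11 3 10 7

Visit 6; enqueue 1, 9 → queue [1, 9]
Visit 1; enqueue 2, 8, 12 → queue [9, 2, 8, 12]
Visit 9; enqueue 4, 5 → queue [2, 8, 12, 4, 5]
Visit 2; enqueue 11 → queue [8, 12, 4, 5, 11]
Visit 8; enqueue 3 → queue [12, 4, 5, 11, 3]
Visit 12; enqueue 10 → queue [4, 5, 11, 3, 10]
Visit 4; enqueue 7 → queue [5, 11, 3, 10, 7]
Visit 5 → queue [11, 3, 10, 7]
Visit 11 → queue [3, 10, 7]
Visit 3 → queue [10, 7]
Visit 10 → queue [7]
Visit 7 → queue []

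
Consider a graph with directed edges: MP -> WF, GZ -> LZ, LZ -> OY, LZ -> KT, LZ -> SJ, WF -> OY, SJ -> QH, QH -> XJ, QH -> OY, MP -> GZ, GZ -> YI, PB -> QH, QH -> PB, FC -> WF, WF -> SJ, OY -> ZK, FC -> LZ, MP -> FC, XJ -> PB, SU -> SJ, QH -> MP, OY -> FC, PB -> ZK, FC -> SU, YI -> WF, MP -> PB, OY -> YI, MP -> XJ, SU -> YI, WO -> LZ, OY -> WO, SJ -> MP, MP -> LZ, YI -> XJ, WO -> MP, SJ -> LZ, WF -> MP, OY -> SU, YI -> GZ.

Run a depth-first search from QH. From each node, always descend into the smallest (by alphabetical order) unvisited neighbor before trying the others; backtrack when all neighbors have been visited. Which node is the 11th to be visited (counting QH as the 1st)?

WF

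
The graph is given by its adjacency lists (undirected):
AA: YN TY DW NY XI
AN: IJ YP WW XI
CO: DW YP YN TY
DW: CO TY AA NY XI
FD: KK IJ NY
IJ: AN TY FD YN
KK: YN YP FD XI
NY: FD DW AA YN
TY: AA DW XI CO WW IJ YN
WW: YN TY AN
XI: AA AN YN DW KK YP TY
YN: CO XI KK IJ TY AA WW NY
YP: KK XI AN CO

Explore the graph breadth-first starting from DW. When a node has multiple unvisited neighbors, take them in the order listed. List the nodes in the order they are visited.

Visit DW; enqueue CO, TY, AA, NY, XI → queue [CO, TY, AA, NY, XI]
Visit CO; enqueue YP, YN → queue [TY, AA, NY, XI, YP, YN]
Visit TY; enqueue WW, IJ → queue [AA, NY, XI, YP, YN, WW, IJ]
Visit AA → queue [NY, XI, YP, YN, WW, IJ]
Visit NY; enqueue FD → queue [XI, YP, YN, WW, IJ, FD]
Visit XI; enqueue AN, KK → queue [YP, YN, WW, IJ, FD, AN, KK]
Visit YP → queue [YN, WW, IJ, FD, AN, KK]
Visit YN → queue [WW, IJ, FD, AN, KK]
Visit WW → queue [IJ, FD, AN, KK]
Visit IJ → queue [FD, AN, KK]
Visit FD → queue [AN, KK]
Visit AN → queue [KK]
Visit KK → queue []

DW -> CO -> TY -> AA -> NY -> XI -> YP -> YN -> WW -> IJ -> FD -> AN -> KK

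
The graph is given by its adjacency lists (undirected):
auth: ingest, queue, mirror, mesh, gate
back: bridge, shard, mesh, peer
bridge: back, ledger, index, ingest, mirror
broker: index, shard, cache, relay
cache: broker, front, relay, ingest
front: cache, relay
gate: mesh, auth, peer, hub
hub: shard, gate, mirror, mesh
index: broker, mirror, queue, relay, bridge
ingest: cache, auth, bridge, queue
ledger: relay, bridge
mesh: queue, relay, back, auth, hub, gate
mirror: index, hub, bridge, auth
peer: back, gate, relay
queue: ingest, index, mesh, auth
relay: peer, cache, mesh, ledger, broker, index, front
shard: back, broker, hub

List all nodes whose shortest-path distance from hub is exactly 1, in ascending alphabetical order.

gate, mesh, mirror, shard

Level 0: hub
Level 1: gate, mesh, mirror, shard
Level 2: auth, back, bridge, broker, index, peer, queue, relay
Level 3: cache, front, ingest, ledger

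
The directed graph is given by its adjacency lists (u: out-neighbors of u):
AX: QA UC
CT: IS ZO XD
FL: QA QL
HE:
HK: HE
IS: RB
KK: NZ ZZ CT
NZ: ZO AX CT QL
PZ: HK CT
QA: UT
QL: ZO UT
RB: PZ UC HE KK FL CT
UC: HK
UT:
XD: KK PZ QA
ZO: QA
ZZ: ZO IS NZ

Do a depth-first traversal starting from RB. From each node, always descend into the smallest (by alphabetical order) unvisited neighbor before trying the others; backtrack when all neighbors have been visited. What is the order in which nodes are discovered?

Visit RB
RB → CT
CT → IS
CT → XD
XD → KK
KK → NZ
NZ → AX
AX → QA
QA → UT
AX → UC
UC → HK
HK → HE
NZ → QL
QL → ZO
KK → ZZ
XD → PZ
RB → FL

RB, CT, IS, XD, KK, NZ, AX, QA, UT, UC, HK, HE, QL, ZO, ZZ, PZ, FL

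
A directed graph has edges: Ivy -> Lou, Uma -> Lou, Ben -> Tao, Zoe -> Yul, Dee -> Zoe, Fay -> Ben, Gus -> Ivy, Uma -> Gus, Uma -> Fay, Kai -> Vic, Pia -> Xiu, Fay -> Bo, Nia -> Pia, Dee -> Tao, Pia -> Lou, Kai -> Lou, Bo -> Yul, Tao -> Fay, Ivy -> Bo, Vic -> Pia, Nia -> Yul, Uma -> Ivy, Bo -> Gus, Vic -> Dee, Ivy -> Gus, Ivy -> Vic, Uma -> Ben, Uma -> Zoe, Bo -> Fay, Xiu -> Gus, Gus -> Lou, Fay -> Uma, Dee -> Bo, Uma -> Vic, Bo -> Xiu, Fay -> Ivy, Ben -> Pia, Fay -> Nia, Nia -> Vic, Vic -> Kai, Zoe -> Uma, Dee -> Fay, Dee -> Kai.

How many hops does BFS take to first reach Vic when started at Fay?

2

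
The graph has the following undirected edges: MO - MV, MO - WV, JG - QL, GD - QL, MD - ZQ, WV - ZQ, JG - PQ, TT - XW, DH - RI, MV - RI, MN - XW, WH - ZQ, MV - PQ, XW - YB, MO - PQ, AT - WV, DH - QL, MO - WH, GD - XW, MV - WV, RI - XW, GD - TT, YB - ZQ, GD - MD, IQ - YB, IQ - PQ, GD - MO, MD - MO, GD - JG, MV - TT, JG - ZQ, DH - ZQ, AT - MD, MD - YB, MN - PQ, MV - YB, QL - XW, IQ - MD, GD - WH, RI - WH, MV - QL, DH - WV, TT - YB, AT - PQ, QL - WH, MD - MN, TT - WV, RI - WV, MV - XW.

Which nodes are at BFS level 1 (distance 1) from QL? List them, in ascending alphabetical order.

Level 0: QL
Level 1: DH, GD, JG, MV, WH, XW
Level 2: MD, MN, MO, PQ, RI, TT, WV, YB, ZQ
Level 3: AT, IQ

DH, GD, JG, MV, WH, XW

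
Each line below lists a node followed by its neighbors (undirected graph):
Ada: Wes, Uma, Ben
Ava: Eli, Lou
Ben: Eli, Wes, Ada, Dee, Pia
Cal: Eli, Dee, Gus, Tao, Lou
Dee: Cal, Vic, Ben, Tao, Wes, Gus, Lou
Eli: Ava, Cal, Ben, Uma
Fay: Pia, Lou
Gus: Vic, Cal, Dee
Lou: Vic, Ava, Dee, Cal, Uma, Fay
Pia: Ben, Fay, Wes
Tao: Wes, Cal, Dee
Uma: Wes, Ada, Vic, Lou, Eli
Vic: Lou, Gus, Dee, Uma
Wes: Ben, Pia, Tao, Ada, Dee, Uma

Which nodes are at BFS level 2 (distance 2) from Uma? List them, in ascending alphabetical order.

Level 0: Uma
Level 1: Ada, Eli, Lou, Vic, Wes
Level 2: Ava, Ben, Cal, Dee, Fay, Gus, Pia, Tao

Ava, Ben, Cal, Dee, Fay, Gus, Pia, Tao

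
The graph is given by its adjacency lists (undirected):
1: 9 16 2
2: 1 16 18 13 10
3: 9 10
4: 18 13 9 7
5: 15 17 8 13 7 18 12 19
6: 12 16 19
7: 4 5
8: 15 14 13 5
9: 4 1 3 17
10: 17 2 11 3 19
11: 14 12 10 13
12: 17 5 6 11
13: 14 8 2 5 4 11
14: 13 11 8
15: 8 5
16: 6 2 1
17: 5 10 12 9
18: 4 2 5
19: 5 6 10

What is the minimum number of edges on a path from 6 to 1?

Level 0: 6
Level 1: 12, 16, 19
Level 2: 1, 2, 5, 10, 11, 17
Level 3: 3, 7, 8, 9, 13, 14, 15, 18
Level 4: 4
1 first appears at level 2.

2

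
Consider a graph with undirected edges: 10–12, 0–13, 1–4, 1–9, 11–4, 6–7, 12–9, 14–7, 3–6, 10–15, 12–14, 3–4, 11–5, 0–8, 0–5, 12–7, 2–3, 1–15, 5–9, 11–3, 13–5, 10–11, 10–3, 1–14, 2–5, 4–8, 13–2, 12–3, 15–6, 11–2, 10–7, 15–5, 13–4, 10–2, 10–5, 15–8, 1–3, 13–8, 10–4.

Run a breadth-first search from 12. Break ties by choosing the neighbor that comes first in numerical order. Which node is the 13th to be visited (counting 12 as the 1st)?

Visit 12; enqueue 3, 7, 9, 10, 14 → queue [3, 7, 9, 10, 14]
Visit 3; enqueue 1, 2, 4, 6, 11 → queue [7, 9, 10, 14, 1, 2, 4, 6, 11]
Visit 7 → queue [9, 10, 14, 1, 2, 4, 6, 11]
Visit 9; enqueue 5 → queue [10, 14, 1, 2, 4, 6, 11, 5]
Visit 10; enqueue 15 → queue [14, 1, 2, 4, 6, 11, 5, 15]
Visit 14 → queue [1, 2, 4, 6, 11, 5, 15]
Visit 1 → queue [2, 4, 6, 11, 5, 15]
Visit 2; enqueue 13 → queue [4, 6, 11, 5, 15, 13]
Visit 4; enqueue 8 → queue [6, 11, 5, 15, 13, 8]
Visit 6 → queue [11, 5, 15, 13, 8]
Visit 11 → queue [5, 15, 13, 8]
Visit 5; enqueue 0 → queue [15, 13, 8, 0]
Visit 15 → queue [13, 8, 0]
Visit 13 → queue [8, 0]
Visit 8 → queue [0]
Visit 0 → queue []

Visit order: 12, 3, 7, 9, 10, 14, 1, 2, 4, 6, 11, 5, 15, 13, 8, 0

15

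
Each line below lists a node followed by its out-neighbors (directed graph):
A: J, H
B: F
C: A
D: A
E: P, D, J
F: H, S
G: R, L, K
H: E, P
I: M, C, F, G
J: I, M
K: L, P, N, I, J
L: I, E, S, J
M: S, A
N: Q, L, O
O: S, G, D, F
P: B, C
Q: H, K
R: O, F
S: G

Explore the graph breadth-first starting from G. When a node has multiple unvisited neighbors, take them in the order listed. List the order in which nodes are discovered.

Visit G; enqueue R, L, K → queue [R, L, K]
Visit R; enqueue O, F → queue [L, K, O, F]
Visit L; enqueue I, E, S, J → queue [K, O, F, I, E, S, J]
Visit K; enqueue P, N → queue [O, F, I, E, S, J, P, N]
Visit O; enqueue D → queue [F, I, E, S, J, P, N, D]
Visit F; enqueue H → queue [I, E, S, J, P, N, D, H]
Visit I; enqueue M, C → queue [E, S, J, P, N, D, H, M, C]
Visit E → queue [S, J, P, N, D, H, M, C]
Visit S → queue [J, P, N, D, H, M, C]
Visit J → queue [P, N, D, H, M, C]
Visit P; enqueue B → queue [N, D, H, M, C, B]
Visit N; enqueue Q → queue [D, H, M, C, B, Q]
Visit D; enqueue A → queue [H, M, C, B, Q, A]
Visit H → queue [M, C, B, Q, A]
Visit M → queue [C, B, Q, A]
Visit C → queue [B, Q, A]
Visit B → queue [Q, A]
Visit Q → queue [A]
Visit A → queue []

G -> R -> L -> K -> O -> F -> I -> E -> S -> J -> P -> N -> D -> H -> M -> C -> B -> Q -> A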